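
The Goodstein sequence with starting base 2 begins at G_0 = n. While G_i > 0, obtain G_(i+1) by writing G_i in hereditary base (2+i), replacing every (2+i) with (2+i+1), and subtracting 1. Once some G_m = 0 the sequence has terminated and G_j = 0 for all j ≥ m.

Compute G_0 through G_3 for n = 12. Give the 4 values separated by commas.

12, 107, 1065, 15685

(0) 12|_2 = 2^(2 + 1) + 2^2 ↦ 3^(3 + 1) + 3^3|_3 = 108 ⇒ 107
(1) 107|_3 = 3^(3 + 1) + 2·3^2 + 2·3 + 2 ↦ 4^(4 + 1) + 2·4^2 + 2·4 + 2|_4 = 1066 ⇒ 1065
(2) 1065|_4 = 4^(4 + 1) + 2·4^2 + 2·4 + 1 ↦ 5^(5 + 1) + 2·5^2 + 2·5 + 1|_5 = 15686 ⇒ 15685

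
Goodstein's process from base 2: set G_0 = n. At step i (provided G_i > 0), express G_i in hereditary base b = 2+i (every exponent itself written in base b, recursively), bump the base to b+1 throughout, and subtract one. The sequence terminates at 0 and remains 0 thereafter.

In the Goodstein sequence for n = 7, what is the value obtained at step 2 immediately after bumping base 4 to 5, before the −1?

3128

step 0: 7 = 2^2 + 2 + 1; sub 3 for 2: 3^3 + 3 + 1; = 31; G_1 = 31−1 = 30
step 1: 30 = 3^3 + 3; sub 4 for 3: 4^4 + 4; = 260; G_2 = 260−1 = 259
step 2: 259 = 4^4 + 3; sub 5 for 4: 5^5 + 3; = 3128; G_3 = 3128−1 = 3127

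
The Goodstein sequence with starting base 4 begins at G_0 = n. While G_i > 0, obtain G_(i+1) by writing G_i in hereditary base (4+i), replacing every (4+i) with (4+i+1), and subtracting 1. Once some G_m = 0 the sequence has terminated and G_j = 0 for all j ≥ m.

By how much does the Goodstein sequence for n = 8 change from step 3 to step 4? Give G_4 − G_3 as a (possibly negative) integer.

step 0: 8 = 2·4; sub 5 for 4: 2·5; = 10; G_1 = 10−1 = 9
step 1: 9 = 5 + 4; sub 6 for 5: 6 + 4; = 10; G_2 = 10−1 = 9
step 2: 9 = 6 + 3; sub 7 for 6: 7 + 3; = 10; G_3 = 10−1 = 9
step 3: 9 = 7 + 2; sub 8 for 7: 8 + 2; = 10; G_4 = 10−1 = 9

0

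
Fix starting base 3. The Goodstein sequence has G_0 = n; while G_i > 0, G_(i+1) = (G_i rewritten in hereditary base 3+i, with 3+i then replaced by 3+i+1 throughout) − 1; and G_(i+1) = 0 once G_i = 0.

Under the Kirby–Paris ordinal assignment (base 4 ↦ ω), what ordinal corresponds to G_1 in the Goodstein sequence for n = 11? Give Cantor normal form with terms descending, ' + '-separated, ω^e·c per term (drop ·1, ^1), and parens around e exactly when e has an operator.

ω^2 + 1

G_0 = 11. HB_3(11) = 3^2 + 2. Bump = 18. G_1 = 17.
G_1 = 17. HB_4(17) = 4^2 + 1. Bump = 26. G_2 = 25.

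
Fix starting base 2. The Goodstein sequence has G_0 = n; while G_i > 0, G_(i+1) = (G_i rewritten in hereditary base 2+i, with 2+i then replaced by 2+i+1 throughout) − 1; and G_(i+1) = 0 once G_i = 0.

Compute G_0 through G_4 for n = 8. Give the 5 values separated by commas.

G_0=8  [base 2] 2^(2 + 1)  →[2↦3]→  3^(3 + 1) = 81  −1 ⇒ G_1=80
G_1=80  [base 3] 2·3^3 + 2·3^2 + 2·3 + 2  →[3↦4]→  2·4^4 + 2·4^2 + 2·4 + 2 = 554  −1 ⇒ G_2=553
G_2=553  [base 4] 2·4^4 + 2·4^2 + 2·4 + 1  →[4↦5]→  2·5^5 + 2·5^2 + 2·5 + 1 = 6311  −1 ⇒ G_3=6310
G_3=6310  [base 5] 2·5^5 + 2·5^2 + 2·5  →[5↦6]→  2·6^6 + 2·6^2 + 2·6 = 93396  −1 ⇒ G_4=93395

8, 80, 553, 6310, 93395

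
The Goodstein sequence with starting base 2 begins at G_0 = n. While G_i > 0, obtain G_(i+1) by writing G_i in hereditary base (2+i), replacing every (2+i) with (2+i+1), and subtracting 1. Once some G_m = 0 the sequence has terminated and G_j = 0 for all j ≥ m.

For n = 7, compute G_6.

(0) 7|_2 = 2^2 + 2 + 1 ↦ 3^3 + 3 + 1|_3 = 31 ⇒ 30
(1) 30|_3 = 3^3 + 3 ↦ 4^4 + 4|_4 = 260 ⇒ 259
(2) 259|_4 = 4^4 + 3 ↦ 5^5 + 3|_5 = 3128 ⇒ 3127
(3) 3127|_5 = 5^5 + 2 ↦ 6^6 + 2|_6 = 46658 ⇒ 46657
(4) 46657|_6 = 6^6 + 1 ↦ 7^7 + 1|_7 = 823544 ⇒ 823543
(5) 823543|_7 = 7^7 ↦ 8^8|_8 = 16777216 ⇒ 16777215
(6) 16777215|_8 = 7·8^7 + 7·8^6 + 7·8^5 + 7·8^4 + 7·8^3 + 7·8^2 + 7·8 + 7 ↦ 7·9^7 + 7·9^6 + 7·9^5 + 7·9^4 + 7·9^3 + 7·9^2 + 7·9 + 7|_9 = 37665880 ⇒ 37665879

16777215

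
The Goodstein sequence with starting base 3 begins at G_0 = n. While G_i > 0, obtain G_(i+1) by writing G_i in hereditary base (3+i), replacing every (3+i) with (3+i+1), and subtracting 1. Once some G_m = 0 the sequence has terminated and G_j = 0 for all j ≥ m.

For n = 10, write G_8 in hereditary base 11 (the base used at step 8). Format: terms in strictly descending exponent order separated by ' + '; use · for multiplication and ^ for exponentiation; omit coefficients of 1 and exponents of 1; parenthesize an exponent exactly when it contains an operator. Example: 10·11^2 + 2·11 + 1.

[0] 10 ≡ 3^2 + 1 (base 3). Lift 4: 17. −1: 16.
[1] 16 ≡ 4^2 (base 4). Lift 5: 25. −1: 24.
[2] 24 ≡ 4·5 + 4 (base 5). Lift 6: 28. −1: 27.
[3] 27 ≡ 4·6 + 3 (base 6). Lift 7: 31. −1: 30.
[4] 30 ≡ 4·7 + 2 (base 7). Lift 8: 34. −1: 33.
[5] 33 ≡ 4·8 + 1 (base 8). Lift 9: 37. −1: 36.
[6] 36 ≡ 4·9 (base 9). Lift 10: 40. −1: 39.
[7] 39 ≡ 3·10 + 9 (base 10). Lift 11: 42. −1: 41.

3·11 + 8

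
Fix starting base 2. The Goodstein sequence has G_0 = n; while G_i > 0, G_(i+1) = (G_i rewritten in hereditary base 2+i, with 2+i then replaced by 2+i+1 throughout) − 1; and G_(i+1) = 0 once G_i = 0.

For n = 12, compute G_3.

15685

G_0 = 12. HB_2(12) = 2^(2 + 1) + 2^2. Bump = 108. G_1 = 107.
G_1 = 107. HB_3(107) = 3^(3 + 1) + 2·3^2 + 2·3 + 2. Bump = 1066. G_2 = 1065.
G_2 = 1065. HB_4(1065) = 4^(4 + 1) + 2·4^2 + 2·4 + 1. Bump = 15686. G_3 = 15685.
G_3 = 15685. HB_5(15685) = 5^(5 + 1) + 2·5^2 + 2·5. Bump = 280020. G_4 = 280019.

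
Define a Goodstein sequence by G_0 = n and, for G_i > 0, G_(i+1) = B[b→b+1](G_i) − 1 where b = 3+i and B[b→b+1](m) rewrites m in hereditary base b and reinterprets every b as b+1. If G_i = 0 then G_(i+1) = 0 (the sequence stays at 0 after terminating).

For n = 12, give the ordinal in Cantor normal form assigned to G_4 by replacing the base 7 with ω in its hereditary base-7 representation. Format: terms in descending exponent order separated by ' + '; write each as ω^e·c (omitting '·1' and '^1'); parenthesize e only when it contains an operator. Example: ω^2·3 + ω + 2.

G_0=12  [base 3] 3^2 + 3  →[3↦4]→  4^2 + 4 = 20  −1 ⇒ G_1=19
G_1=19  [base 4] 4^2 + 3  →[4↦5]→  5^2 + 3 = 28  −1 ⇒ G_2=27
G_2=27  [base 5] 5^2 + 2  →[5↦6]→  6^2 + 2 = 38  −1 ⇒ G_3=37
G_3=37  [base 6] 6^2 + 1  →[6↦7]→  7^2 + 1 = 50  −1 ⇒ G_4=49
G_4=49  [base 7] 7^2  →[7↦8]→  8^2 = 64  −1 ⇒ G_5=63

ω^2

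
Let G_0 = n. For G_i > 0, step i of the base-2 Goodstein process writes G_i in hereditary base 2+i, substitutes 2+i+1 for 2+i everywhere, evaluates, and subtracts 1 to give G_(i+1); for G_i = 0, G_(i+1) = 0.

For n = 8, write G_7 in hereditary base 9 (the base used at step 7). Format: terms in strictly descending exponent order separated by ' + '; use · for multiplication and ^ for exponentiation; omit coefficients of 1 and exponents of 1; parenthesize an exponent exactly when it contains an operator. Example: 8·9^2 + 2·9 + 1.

2·9^9 + 2·9^2 + 9 + 2

i=0: 8 = 2^(2 + 1) (b=2); 2→3: 3^(3 + 1) = 81; 81−1 = 80
i=1: 80 = 2·3^3 + 2·3^2 + 2·3 + 2 (b=3); 3→4: 2·4^4 + 2·4^2 + 2·4 + 2 = 554; 554−1 = 553
i=2: 553 = 2·4^4 + 2·4^2 + 2·4 + 1 (b=4); 4→5: 2·5^5 + 2·5^2 + 2·5 + 1 = 6311; 6311−1 = 6310
i=3: 6310 = 2·5^5 + 2·5^2 + 2·5 (b=5); 5→6: 2·6^6 + 2·6^2 + 2·6 = 93396; 93396−1 = 93395
i=4: 93395 = 2·6^6 + 2·6^2 + 6 + 5 (b=6); 6→7: 2·7^7 + 2·7^2 + 7 + 5 = 1647196; 1647196−1 = 1647195
i=5: 1647195 = 2·7^7 + 2·7^2 + 7 + 4 (b=7); 7→8: 2·8^8 + 2·8^2 + 8 + 4 = 33554572; 33554572−1 = 33554571
i=6: 33554571 = 2·8^8 + 2·8^2 + 8 + 3 (b=8); 8→9: 2·9^9 + 2·9^2 + 9 + 3 = 774841152; 774841152−1 = 774841151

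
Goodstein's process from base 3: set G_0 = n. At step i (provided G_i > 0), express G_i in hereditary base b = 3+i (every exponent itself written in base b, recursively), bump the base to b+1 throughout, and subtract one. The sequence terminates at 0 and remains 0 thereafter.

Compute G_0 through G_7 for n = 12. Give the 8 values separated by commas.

G_0 = 12. HB_3(12) = 3^2 + 3. Bump = 20. G_1 = 19.
G_1 = 19. HB_4(19) = 4^2 + 3. Bump = 28. G_2 = 27.
G_2 = 27. HB_5(27) = 5^2 + 2. Bump = 38. G_3 = 37.
G_3 = 37. HB_6(37) = 6^2 + 1. Bump = 50. G_4 = 49.
G_4 = 49. HB_7(49) = 7^2. Bump = 64. G_5 = 63.
G_5 = 63. HB_8(63) = 7·8 + 7. Bump = 70. G_6 = 69.
G_6 = 69. HB_9(69) = 7·9 + 6. Bump = 76. G_7 = 75.

12, 19, 27, 37, 49, 63, 69, 75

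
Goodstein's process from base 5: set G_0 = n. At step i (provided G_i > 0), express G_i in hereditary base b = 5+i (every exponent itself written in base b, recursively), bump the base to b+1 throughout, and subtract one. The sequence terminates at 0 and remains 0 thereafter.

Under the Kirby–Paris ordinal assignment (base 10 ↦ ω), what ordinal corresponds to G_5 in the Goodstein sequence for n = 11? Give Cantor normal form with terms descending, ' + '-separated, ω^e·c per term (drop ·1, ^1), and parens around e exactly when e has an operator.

ω + 3

G_0 = 11. HB_5(11) = 2·5 + 1. Bump = 13. G_1 = 12.
G_1 = 12. HB_6(12) = 2·6. Bump = 14. G_2 = 13.
G_2 = 13. HB_7(13) = 7 + 6. Bump = 14. G_3 = 13.
G_3 = 13. HB_8(13) = 8 + 5. Bump = 14. G_4 = 13.
G_4 = 13. HB_9(13) = 9 + 4. Bump = 14. G_5 = 13.
G_5 = 13. HB_10(13) = 10 + 3. Bump = 14. G_6 = 13.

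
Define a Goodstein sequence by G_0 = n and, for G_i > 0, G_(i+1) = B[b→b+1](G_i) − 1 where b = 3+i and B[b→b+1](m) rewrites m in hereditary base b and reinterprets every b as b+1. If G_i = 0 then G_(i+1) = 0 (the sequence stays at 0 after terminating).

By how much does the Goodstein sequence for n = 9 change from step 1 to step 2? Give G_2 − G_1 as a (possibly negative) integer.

2

G_0 = 9. HB_3(9) = 3^2. Bump = 16. G_1 = 15.
G_1 = 15. HB_4(15) = 3·4 + 3. Bump = 18. G_2 = 17.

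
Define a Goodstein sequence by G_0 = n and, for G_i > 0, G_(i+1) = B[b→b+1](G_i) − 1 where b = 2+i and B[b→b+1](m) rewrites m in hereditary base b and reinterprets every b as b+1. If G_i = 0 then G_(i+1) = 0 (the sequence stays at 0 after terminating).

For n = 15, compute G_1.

111

base 2: 15 = 2^(2 + 1) + 2^2 + 2 + 1; at 3: 3^(3 + 1) + 3^3 + 3 + 1 = 112; next = 111
base 3: 111 = 3^(3 + 1) + 3^3 + 3; at 4: 4^(4 + 1) + 4^4 + 4 = 1284; next = 1283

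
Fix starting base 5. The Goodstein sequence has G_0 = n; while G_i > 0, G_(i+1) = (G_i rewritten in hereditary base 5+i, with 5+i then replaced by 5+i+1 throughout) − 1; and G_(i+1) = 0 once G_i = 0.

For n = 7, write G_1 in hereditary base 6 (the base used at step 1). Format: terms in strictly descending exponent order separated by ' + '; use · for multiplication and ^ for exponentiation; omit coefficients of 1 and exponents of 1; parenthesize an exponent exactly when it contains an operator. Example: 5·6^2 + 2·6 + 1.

base 5: 7 = 5 + 2; at 6: 6 + 2 = 8; next = 7
base 6: 7 = 6 + 1; at 7: 7 + 1 = 8; next = 7

6 + 1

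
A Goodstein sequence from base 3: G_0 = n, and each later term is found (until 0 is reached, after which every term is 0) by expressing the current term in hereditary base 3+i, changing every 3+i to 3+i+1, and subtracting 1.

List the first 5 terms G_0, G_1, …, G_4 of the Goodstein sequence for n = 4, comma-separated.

4, 4, 4, 3, 2

step 0: 4 = 3 + 1; sub 4 for 3: 4 + 1; = 5; G_1 = 5−1 = 4
step 1: 4 = 4; sub 5 for 4: 5; = 5; G_2 = 5−1 = 4
step 2: 4 = 4; sub 6 for 5: 4; = 4; G_3 = 4−1 = 3
step 3: 3 = 3; sub 7 for 6: 3; = 3; G_4 = 3−1 = 2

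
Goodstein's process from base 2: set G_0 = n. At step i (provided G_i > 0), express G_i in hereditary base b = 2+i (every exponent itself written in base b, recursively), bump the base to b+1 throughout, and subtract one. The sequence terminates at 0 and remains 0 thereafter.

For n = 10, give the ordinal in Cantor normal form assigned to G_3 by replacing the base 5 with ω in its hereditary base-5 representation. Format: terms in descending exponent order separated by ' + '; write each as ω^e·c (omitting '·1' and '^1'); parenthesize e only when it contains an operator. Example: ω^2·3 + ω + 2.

step 0: 10 = 2^(2 + 1) + 2; sub 3 for 2: 3^(3 + 1) + 3; = 84; G_1 = 84−1 = 83
step 1: 83 = 3^(3 + 1) + 2; sub 4 for 3: 4^(4 + 1) + 2; = 1026; G_2 = 1026−1 = 1025
step 2: 1025 = 4^(4 + 1) + 1; sub 5 for 4: 5^(5 + 1) + 1; = 15626; G_3 = 15626−1 = 15625
step 3: 15625 = 5^(5 + 1); sub 6 for 5: 6^(6 + 1); = 279936; G_4 = 279936−1 = 279935

ω^(ω + 1)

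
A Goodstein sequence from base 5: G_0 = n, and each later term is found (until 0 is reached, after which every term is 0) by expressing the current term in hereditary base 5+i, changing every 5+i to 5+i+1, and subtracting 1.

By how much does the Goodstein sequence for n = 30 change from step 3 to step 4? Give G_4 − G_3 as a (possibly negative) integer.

step 0: 30 = 5^2 + 5; sub 6 for 5: 6^2 + 6; = 42; G_1 = 42−1 = 41
step 1: 41 = 6^2 + 5; sub 7 for 6: 7^2 + 5; = 54; G_2 = 54−1 = 53
step 2: 53 = 7^2 + 4; sub 8 for 7: 8^2 + 4; = 68; G_3 = 68−1 = 67
step 3: 67 = 8^2 + 3; sub 9 for 8: 9^2 + 3; = 84; G_4 = 84−1 = 83

16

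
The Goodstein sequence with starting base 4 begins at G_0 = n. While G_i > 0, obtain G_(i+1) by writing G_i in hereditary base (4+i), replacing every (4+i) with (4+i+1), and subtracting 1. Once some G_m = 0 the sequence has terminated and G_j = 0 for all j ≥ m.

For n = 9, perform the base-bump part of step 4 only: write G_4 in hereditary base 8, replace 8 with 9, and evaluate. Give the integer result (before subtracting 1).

12

G_0=9  [base 4] 2·4 + 1  →[4↦5]→  2·5 + 1 = 11  −1 ⇒ G_1=10
G_1=10  [base 5] 2·5  →[5↦6]→  2·6 = 12  −1 ⇒ G_2=11
G_2=11  [base 6] 6 + 5  →[6↦7]→  7 + 5 = 12  −1 ⇒ G_3=11
G_3=11  [base 7] 7 + 4  →[7↦8]→  8 + 4 = 12  −1 ⇒ G_4=11
G_4=11  [base 8] 8 + 3  →[8↦9]→  9 + 3 = 12  −1 ⇒ G_5=11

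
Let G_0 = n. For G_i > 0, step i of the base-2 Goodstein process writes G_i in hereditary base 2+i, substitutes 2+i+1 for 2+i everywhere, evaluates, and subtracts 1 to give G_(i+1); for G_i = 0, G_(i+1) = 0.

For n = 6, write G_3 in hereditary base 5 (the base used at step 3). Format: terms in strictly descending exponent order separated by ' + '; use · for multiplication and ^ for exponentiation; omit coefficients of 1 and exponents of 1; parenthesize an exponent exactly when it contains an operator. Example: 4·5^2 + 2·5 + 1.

5^5

i=0: 6 = 2^2 + 2 (b=2); 2→3: 3^3 + 3 = 30; 30−1 = 29
i=1: 29 = 3^3 + 2 (b=3); 3→4: 4^4 + 2 = 258; 258−1 = 257
i=2: 257 = 4^4 + 1 (b=4); 4→5: 5^5 + 1 = 3126; 3126−1 = 3125
i=3: 3125 = 5^5 (b=5); 5→6: 6^6 = 46656; 46656−1 = 46655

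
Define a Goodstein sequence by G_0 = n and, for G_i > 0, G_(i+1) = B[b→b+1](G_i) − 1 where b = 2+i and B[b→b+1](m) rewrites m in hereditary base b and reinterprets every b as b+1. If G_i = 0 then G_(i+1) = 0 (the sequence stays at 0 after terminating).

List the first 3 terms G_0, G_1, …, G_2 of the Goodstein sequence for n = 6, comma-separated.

6, 29, 257

step 0: 6 = 2^2 + 2; sub 3 for 2: 3^3 + 3; = 30; G_1 = 30−1 = 29
step 1: 29 = 3^3 + 2; sub 4 for 3: 4^4 + 2; = 258; G_2 = 258−1 = 257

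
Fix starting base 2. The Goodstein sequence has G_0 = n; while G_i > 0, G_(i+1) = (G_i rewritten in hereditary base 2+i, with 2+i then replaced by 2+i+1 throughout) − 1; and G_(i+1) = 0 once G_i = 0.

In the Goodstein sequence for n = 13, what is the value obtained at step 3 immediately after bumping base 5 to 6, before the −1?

280712

base 2: 13 = 2^(2 + 1) + 2^2 + 1; at 3: 3^(3 + 1) + 3^3 + 1 = 109; next = 108
base 3: 108 = 3^(3 + 1) + 3^3; at 4: 4^(4 + 1) + 4^4 = 1280; next = 1279
base 4: 1279 = 4^(4 + 1) + 3·4^3 + 3·4^2 + 3·4 + 3; at 5: 5^(5 + 1) + 3·5^3 + 3·5^2 + 3·5 + 3 = 16093; next = 16092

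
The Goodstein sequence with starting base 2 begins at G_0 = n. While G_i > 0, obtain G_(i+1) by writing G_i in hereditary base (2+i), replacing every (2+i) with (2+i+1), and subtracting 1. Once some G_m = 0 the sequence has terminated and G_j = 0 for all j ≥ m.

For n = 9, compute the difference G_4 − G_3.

9 —HB2→ 2^(2 + 1) + 1 —bump→ 3^(3 + 1) + 1 = 82 —(−1)→ 81
81 —HB3→ 3^(3 + 1) —bump→ 4^(4 + 1) = 1024 —(−1)→ 1023
1023 —HB4→ 3·4^4 + 3·4^3 + 3·4^2 + 3·4 + 3 —bump→ 3·5^5 + 3·5^3 + 3·5^2 + 3·5 + 3 = 9843 —(−1)→ 9842
9842 —HB5→ 3·5^5 + 3·5^3 + 3·5^2 + 3·5 + 2 —bump→ 3·6^6 + 3·6^3 + 3·6^2 + 3·6 + 2 = 140744 —(−1)→ 140743

130901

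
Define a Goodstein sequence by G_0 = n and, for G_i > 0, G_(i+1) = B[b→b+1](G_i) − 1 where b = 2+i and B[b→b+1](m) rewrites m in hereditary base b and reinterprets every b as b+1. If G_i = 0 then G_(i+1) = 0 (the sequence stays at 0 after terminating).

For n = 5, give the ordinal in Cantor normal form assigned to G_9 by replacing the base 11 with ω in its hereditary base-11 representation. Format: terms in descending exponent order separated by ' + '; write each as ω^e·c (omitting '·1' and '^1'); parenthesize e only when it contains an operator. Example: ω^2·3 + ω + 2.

ω^3·3 + ω^2·3 + ω·2 + 4

base 2: 5 = 2^2 + 1; at 3: 3^3 + 1 = 28; next = 27
base 3: 27 = 3^3; at 4: 4^4 = 256; next = 255
base 4: 255 = 3·4^3 + 3·4^2 + 3·4 + 3; at 5: 3·5^3 + 3·5^2 + 3·5 + 3 = 468; next = 467
base 5: 467 = 3·5^3 + 3·5^2 + 3·5 + 2; at 6: 3·6^3 + 3·6^2 + 3·6 + 2 = 776; next = 775
base 6: 775 = 3·6^3 + 3·6^2 + 3·6 + 1; at 7: 3·7^3 + 3·7^2 + 3·7 + 1 = 1198; next = 1197
base 7: 1197 = 3·7^3 + 3·7^2 + 3·7; at 8: 3·8^3 + 3·8^2 + 3·8 = 1752; next = 1751
base 8: 1751 = 3·8^3 + 3·8^2 + 2·8 + 7; at 9: 3·9^3 + 3·9^2 + 2·9 + 7 = 2455; next = 2454
base 9: 2454 = 3·9^3 + 3·9^2 + 2·9 + 6; at 10: 3·10^3 + 3·10^2 + 2·10 + 6 = 3326; next = 3325
base 10: 3325 = 3·10^3 + 3·10^2 + 2·10 + 5; at 11: 3·11^3 + 3·11^2 + 2·11 + 5 = 4383; next = 4382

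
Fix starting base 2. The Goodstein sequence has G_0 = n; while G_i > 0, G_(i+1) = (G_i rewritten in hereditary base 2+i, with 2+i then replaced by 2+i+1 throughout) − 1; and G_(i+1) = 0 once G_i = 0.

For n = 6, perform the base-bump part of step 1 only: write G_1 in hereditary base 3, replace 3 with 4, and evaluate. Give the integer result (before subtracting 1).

G_0 = 6. HB_2(6) = 2^2 + 2. Bump = 30. G_1 = 29.
G_1 = 29. HB_3(29) = 3^3 + 2. Bump = 258. G_2 = 257.

258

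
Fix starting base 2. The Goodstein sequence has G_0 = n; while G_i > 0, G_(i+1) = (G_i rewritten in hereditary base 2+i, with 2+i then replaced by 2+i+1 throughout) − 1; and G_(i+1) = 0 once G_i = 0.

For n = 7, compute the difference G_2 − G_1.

229

7 —HB2→ 2^2 + 2 + 1 —bump→ 3^3 + 3 + 1 = 31 —(−1)→ 30
30 —HB3→ 3^3 + 3 —bump→ 4^4 + 4 = 260 —(−1)→ 259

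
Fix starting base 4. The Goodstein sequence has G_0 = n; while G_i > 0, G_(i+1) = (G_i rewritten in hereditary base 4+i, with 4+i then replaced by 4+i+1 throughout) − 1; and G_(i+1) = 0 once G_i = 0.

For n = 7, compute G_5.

base 4: 7 = 4 + 3; at 5: 5 + 3 = 8; next = 7
base 5: 7 = 5 + 2; at 6: 6 + 2 = 8; next = 7
base 6: 7 = 6 + 1; at 7: 7 + 1 = 8; next = 7
base 7: 7 = 7; at 8: 8 = 8; next = 7
base 8: 7 = 7; at 9: 7 = 7; next = 6
base 9: 6 = 6; at 10: 6 = 6; next = 5

6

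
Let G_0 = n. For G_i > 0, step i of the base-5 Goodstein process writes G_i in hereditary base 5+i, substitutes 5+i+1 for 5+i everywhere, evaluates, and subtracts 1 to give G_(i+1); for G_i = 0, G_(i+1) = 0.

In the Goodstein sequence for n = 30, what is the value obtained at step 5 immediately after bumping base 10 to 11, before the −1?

122

[0] 30 ≡ 5^2 + 5 (base 5). Lift 6: 42. −1: 41.
[1] 41 ≡ 6^2 + 5 (base 6). Lift 7: 54. −1: 53.
[2] 53 ≡ 7^2 + 4 (base 7). Lift 8: 68. −1: 67.
[3] 67 ≡ 8^2 + 3 (base 8). Lift 9: 84. −1: 83.
[4] 83 ≡ 9^2 + 2 (base 9). Lift 10: 102. −1: 101.
[5] 101 ≡ 10^2 + 1 (base 10). Lift 11: 122. −1: 121.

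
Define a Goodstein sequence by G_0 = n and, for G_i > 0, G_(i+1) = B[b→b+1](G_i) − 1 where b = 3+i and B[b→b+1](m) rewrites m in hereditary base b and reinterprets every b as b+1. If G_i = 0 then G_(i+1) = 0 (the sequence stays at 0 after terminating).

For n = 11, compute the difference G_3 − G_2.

10

(0) 11|_3 = 3^2 + 2 ↦ 4^2 + 2|_4 = 18 ⇒ 17
(1) 17|_4 = 4^2 + 1 ↦ 5^2 + 1|_5 = 26 ⇒ 25
(2) 25|_5 = 5^2 ↦ 6^2|_6 = 36 ⇒ 35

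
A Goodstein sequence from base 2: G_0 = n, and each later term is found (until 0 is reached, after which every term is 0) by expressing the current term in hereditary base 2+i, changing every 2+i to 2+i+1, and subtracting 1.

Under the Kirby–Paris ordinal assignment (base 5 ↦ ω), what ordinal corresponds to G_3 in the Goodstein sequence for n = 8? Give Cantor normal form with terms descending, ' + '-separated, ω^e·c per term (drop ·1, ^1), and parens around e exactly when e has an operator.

ω^ω·2 + ω^2·2 + ω·2

i=0: 8 = 2^(2 + 1) (b=2); 2→3: 3^(3 + 1) = 81; 81−1 = 80
i=1: 80 = 2·3^3 + 2·3^2 + 2·3 + 2 (b=3); 3→4: 2·4^4 + 2·4^2 + 2·4 + 2 = 554; 554−1 = 553
i=2: 553 = 2·4^4 + 2·4^2 + 2·4 + 1 (b=4); 4→5: 2·5^5 + 2·5^2 + 2·5 + 1 = 6311; 6311−1 = 6310
i=3: 6310 = 2·5^5 + 2·5^2 + 2·5 (b=5); 5→6: 2·6^6 + 2·6^2 + 2·6 = 93396; 93396−1 = 93395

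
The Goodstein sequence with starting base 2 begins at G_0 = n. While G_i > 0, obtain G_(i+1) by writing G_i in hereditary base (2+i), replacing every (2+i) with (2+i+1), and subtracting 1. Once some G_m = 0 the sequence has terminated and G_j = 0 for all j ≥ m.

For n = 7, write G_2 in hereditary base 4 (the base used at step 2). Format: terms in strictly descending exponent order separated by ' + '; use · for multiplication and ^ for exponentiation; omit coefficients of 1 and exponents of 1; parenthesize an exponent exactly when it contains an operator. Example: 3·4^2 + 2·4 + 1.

step 0: 7 = 2^2 + 2 + 1; sub 3 for 2: 3^3 + 3 + 1; = 31; G_1 = 31−1 = 30
step 1: 30 = 3^3 + 3; sub 4 for 3: 4^4 + 4; = 260; G_2 = 260−1 = 259
step 2: 259 = 4^4 + 3; sub 5 for 4: 5^5 + 3; = 3128; G_3 = 3128−1 = 3127

4^4 + 3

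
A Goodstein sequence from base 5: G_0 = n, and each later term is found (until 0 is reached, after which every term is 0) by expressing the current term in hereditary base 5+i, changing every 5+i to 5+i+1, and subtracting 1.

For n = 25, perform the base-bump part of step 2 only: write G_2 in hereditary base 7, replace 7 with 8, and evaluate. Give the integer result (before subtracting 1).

44

G_0 = 25. HB_5(25) = 5^2. Bump = 36. G_1 = 35.
G_1 = 35. HB_6(35) = 5·6 + 5. Bump = 40. G_2 = 39.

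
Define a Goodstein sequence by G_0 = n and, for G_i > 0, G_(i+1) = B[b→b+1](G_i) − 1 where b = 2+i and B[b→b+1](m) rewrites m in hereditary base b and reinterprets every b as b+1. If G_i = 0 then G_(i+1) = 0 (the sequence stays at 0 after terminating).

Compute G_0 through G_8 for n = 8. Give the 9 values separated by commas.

8, 80, 553, 6310, 93395, 1647195, 33554571, 774841151, 20000000211

G_0=8  [base 2] 2^(2 + 1)  →[2↦3]→  3^(3 + 1) = 81  −1 ⇒ G_1=80
G_1=80  [base 3] 2·3^3 + 2·3^2 + 2·3 + 2  →[3↦4]→  2·4^4 + 2·4^2 + 2·4 + 2 = 554  −1 ⇒ G_2=553
G_2=553  [base 4] 2·4^4 + 2·4^2 + 2·4 + 1  →[4↦5]→  2·5^5 + 2·5^2 + 2·5 + 1 = 6311  −1 ⇒ G_3=6310
G_3=6310  [base 5] 2·5^5 + 2·5^2 + 2·5  →[5↦6]→  2·6^6 + 2·6^2 + 2·6 = 93396  −1 ⇒ G_4=93395
G_4=93395  [base 6] 2·6^6 + 2·6^2 + 6 + 5  →[6↦7]→  2·7^7 + 2·7^2 + 7 + 5 = 1647196  −1 ⇒ G_5=1647195
G_5=1647195  [base 7] 2·7^7 + 2·7^2 + 7 + 4  →[7↦8]→  2·8^8 + 2·8^2 + 8 + 4 = 33554572  −1 ⇒ G_6=33554571
G_6=33554571  [base 8] 2·8^8 + 2·8^2 + 8 + 3  →[8↦9]→  2·9^9 + 2·9^2 + 9 + 3 = 774841152  −1 ⇒ G_7=774841151
G_7=774841151  [base 9] 2·9^9 + 2·9^2 + 9 + 2  →[9↦10]→  2·10^10 + 2·10^2 + 10 + 2 = 20000000212  −1 ⇒ G_8=20000000211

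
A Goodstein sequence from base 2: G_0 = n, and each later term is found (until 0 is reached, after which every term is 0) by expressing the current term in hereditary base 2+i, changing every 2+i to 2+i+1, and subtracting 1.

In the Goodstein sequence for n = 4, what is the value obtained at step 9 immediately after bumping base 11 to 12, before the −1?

[0] 4 ≡ 2^2 (base 2). Lift 3: 27. −1: 26.
[1] 26 ≡ 2·3^2 + 2·3 + 2 (base 3). Lift 4: 42. −1: 41.
[2] 41 ≡ 2·4^2 + 2·4 + 1 (base 4). Lift 5: 61. −1: 60.
[3] 60 ≡ 2·5^2 + 2·5 (base 5). Lift 6: 84. −1: 83.
[4] 83 ≡ 2·6^2 + 6 + 5 (base 6). Lift 7: 110. −1: 109.
[5] 109 ≡ 2·7^2 + 7 + 4 (base 7). Lift 8: 140. −1: 139.
[6] 139 ≡ 2·8^2 + 8 + 3 (base 8). Lift 9: 174. −1: 173.
[7] 173 ≡ 2·9^2 + 9 + 2 (base 9). Lift 10: 212. −1: 211.
[8] 211 ≡ 2·10^2 + 10 + 1 (base 10). Lift 11: 254. −1: 253.

300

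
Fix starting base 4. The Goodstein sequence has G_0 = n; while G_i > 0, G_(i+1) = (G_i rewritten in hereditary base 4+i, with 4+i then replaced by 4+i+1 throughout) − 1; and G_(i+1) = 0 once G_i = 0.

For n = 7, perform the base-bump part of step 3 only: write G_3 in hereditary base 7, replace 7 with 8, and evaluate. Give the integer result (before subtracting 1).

8

base 4: 7 = 4 + 3; at 5: 5 + 3 = 8; next = 7
base 5: 7 = 5 + 2; at 6: 6 + 2 = 8; next = 7
base 6: 7 = 6 + 1; at 7: 7 + 1 = 8; next = 7
base 7: 7 = 7; at 8: 8 = 8; next = 7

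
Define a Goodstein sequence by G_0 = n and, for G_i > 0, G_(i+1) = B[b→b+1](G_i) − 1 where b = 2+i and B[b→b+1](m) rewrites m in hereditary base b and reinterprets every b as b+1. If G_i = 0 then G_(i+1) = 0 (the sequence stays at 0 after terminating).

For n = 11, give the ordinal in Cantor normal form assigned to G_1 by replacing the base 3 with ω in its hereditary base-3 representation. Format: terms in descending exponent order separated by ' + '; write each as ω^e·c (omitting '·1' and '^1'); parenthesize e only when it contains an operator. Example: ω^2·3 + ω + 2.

ω^(ω + 1) + ω

11 —HB2→ 2^(2 + 1) + 2 + 1 —bump→ 3^(3 + 1) + 3 + 1 = 85 —(−1)→ 84
84 —HB3→ 3^(3 + 1) + 3 —bump→ 4^(4 + 1) + 4 = 1028 —(−1)→ 1027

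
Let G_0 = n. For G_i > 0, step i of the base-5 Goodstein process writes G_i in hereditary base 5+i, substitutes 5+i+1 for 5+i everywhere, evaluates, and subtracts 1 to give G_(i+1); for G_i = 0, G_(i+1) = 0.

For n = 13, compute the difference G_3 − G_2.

i=0: 13 = 2·5 + 3 (b=5); 5→6: 2·6 + 3 = 15; 15−1 = 14
i=1: 14 = 2·6 + 2 (b=6); 6→7: 2·7 + 2 = 16; 16−1 = 15
i=2: 15 = 2·7 + 1 (b=7); 7→8: 2·8 + 1 = 17; 17−1 = 16

1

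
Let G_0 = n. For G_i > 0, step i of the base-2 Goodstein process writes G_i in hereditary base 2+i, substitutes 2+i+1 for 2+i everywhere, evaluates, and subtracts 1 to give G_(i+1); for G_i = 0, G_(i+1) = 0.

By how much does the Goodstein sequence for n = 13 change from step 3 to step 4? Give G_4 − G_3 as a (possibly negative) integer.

264619

G_0 = 13. HB_2(13) = 2^(2 + 1) + 2^2 + 1. Bump = 109. G_1 = 108.
G_1 = 108. HB_3(108) = 3^(3 + 1) + 3^3. Bump = 1280. G_2 = 1279.
G_2 = 1279. HB_4(1279) = 4^(4 + 1) + 3·4^3 + 3·4^2 + 3·4 + 3. Bump = 16093. G_3 = 16092.
G_3 = 16092. HB_5(16092) = 5^(5 + 1) + 3·5^3 + 3·5^2 + 3·5 + 2. Bump = 280712. G_4 = 280711.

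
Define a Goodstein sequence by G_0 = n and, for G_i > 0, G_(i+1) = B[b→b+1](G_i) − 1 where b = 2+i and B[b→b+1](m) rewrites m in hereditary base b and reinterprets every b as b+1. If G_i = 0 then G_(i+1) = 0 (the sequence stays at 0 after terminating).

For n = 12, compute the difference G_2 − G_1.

958

base 2: 12 = 2^(2 + 1) + 2^2; at 3: 3^(3 + 1) + 3^3 = 108; next = 107
base 3: 107 = 3^(3 + 1) + 2·3^2 + 2·3 + 2; at 4: 4^(4 + 1) + 2·4^2 + 2·4 + 2 = 1066; next = 1065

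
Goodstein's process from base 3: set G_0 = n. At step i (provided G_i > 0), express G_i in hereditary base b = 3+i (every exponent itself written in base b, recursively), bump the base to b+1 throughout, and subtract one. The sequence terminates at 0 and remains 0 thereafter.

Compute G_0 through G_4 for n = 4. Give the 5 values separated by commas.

4, 4, 4, 3, 2

step 0: 4 = 3 + 1; sub 4 for 3: 4 + 1; = 5; G_1 = 5−1 = 4
step 1: 4 = 4; sub 5 for 4: 5; = 5; G_2 = 5−1 = 4
step 2: 4 = 4; sub 6 for 5: 4; = 4; G_3 = 4−1 = 3
step 3: 3 = 3; sub 7 for 6: 3; = 3; G_4 = 3−1 = 2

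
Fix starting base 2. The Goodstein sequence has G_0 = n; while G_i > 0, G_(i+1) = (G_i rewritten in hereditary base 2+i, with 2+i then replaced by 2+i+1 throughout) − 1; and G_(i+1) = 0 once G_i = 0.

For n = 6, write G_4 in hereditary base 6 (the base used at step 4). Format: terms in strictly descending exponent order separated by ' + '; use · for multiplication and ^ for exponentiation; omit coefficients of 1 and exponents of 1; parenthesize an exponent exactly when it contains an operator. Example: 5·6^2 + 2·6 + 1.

5·6^5 + 5·6^4 + 5·6^3 + 5·6^2 + 5·6 + 5

i=0: 6 = 2^2 + 2 (b=2); 2→3: 3^3 + 3 = 30; 30−1 = 29
i=1: 29 = 3^3 + 2 (b=3); 3→4: 4^4 + 2 = 258; 258−1 = 257
i=2: 257 = 4^4 + 1 (b=4); 4→5: 5^5 + 1 = 3126; 3126−1 = 3125
i=3: 3125 = 5^5 (b=5); 5→6: 6^6 = 46656; 46656−1 = 46655
i=4: 46655 = 5·6^5 + 5·6^4 + 5·6^3 + 5·6^2 + 5·6 + 5 (b=6); 6→7: 5·7^5 + 5·7^4 + 5·7^3 + 5·7^2 + 5·7 + 5 = 98040; 98040−1 = 98039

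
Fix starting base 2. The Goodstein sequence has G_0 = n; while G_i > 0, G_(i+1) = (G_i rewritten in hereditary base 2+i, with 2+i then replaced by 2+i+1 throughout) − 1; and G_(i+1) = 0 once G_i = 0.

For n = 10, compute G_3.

base 2: 10 = 2^(2 + 1) + 2; at 3: 3^(3 + 1) + 3 = 84; next = 83
base 3: 83 = 3^(3 + 1) + 2; at 4: 4^(4 + 1) + 2 = 1026; next = 1025
base 4: 1025 = 4^(4 + 1) + 1; at 5: 5^(5 + 1) + 1 = 15626; next = 15625
base 5: 15625 = 5^(5 + 1); at 6: 6^(6 + 1) = 279936; next = 279935

15625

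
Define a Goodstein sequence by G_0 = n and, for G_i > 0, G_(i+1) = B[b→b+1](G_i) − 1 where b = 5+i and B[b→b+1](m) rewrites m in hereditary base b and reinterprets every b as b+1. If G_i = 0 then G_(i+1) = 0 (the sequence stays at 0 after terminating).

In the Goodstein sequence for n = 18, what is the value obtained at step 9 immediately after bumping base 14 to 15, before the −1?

33

G_0 = 18. HB_5(18) = 3·5 + 3. Bump = 21. G_1 = 20.
G_1 = 20. HB_6(20) = 3·6 + 2. Bump = 23. G_2 = 22.
G_2 = 22. HB_7(22) = 3·7 + 1. Bump = 25. G_3 = 24.
G_3 = 24. HB_8(24) = 3·8. Bump = 27. G_4 = 26.
G_4 = 26. HB_9(26) = 2·9 + 8. Bump = 28. G_5 = 27.
G_5 = 27. HB_10(27) = 2·10 + 7. Bump = 29. G_6 = 28.
G_6 = 28. HB_11(28) = 2·11 + 6. Bump = 30. G_7 = 29.
G_7 = 29. HB_12(29) = 2·12 + 5. Bump = 31. G_8 = 30.
G_8 = 30. HB_13(30) = 2·13 + 4. Bump = 32. G_9 = 31.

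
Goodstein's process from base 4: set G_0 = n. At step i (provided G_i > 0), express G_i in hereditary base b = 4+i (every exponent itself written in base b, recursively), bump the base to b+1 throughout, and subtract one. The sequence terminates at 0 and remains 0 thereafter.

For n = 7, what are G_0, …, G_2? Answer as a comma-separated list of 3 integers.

7, 7, 7

G_0 = 7. HB_4(7) = 4 + 3. Bump = 8. G_1 = 7.
G_1 = 7. HB_5(7) = 5 + 2. Bump = 8. G_2 = 7.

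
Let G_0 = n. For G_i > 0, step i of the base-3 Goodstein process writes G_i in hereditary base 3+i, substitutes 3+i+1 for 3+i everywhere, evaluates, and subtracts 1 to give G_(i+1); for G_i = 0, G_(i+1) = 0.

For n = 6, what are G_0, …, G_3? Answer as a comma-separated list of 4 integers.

6, 7, 7, 7

(0) 6|_3 = 2·3 ↦ 2·4|_4 = 8 ⇒ 7
(1) 7|_4 = 4 + 3 ↦ 5 + 3|_5 = 8 ⇒ 7
(2) 7|_5 = 5 + 2 ↦ 6 + 2|_6 = 8 ⇒ 7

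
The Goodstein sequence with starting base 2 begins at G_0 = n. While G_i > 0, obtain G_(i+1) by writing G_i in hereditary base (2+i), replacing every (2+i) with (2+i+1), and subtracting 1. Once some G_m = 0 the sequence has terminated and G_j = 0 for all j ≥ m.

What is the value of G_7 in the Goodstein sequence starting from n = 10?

1937434592

base 2: 10 = 2^(2 + 1) + 2; at 3: 3^(3 + 1) + 3 = 84; next = 83
base 3: 83 = 3^(3 + 1) + 2; at 4: 4^(4 + 1) + 2 = 1026; next = 1025
base 4: 1025 = 4^(4 + 1) + 1; at 5: 5^(5 + 1) + 1 = 15626; next = 15625
base 5: 15625 = 5^(5 + 1); at 6: 6^(6 + 1) = 279936; next = 279935
base 6: 279935 = 5·6^6 + 5·6^5 + 5·6^4 + 5·6^3 + 5·6^2 + 5·6 + 5; at 7: 5·7^7 + 5·7^5 + 5·7^4 + 5·7^3 + 5·7^2 + 5·7 + 5 = 4215755; next = 4215754
base 7: 4215754 = 5·7^7 + 5·7^5 + 5·7^4 + 5·7^3 + 5·7^2 + 5·7 + 4; at 8: 5·8^8 + 5·8^5 + 5·8^4 + 5·8^3 + 5·8^2 + 5·8 + 4 = 84073324; next = 84073323
base 8: 84073323 = 5·8^8 + 5·8^5 + 5·8^4 + 5·8^3 + 5·8^2 + 5·8 + 3; at 9: 5·9^9 + 5·9^5 + 5·9^4 + 5·9^3 + 5·9^2 + 5·9 + 3 = 1937434593; next = 1937434592
base 9: 1937434592 = 5·9^9 + 5·9^5 + 5·9^4 + 5·9^3 + 5·9^2 + 5·9 + 2; at 10: 5·10^10 + 5·10^5 + 5·10^4 + 5·10^3 + 5·10^2 + 5·10 + 2 = 50000555552; next = 50000555551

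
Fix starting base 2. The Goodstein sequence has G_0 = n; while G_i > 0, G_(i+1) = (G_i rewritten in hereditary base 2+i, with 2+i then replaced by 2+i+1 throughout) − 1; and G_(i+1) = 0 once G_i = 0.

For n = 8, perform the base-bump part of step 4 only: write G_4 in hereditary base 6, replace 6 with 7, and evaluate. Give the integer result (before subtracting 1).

1647196

i=0: 8 = 2^(2 + 1) (b=2); 2→3: 3^(3 + 1) = 81; 81−1 = 80
i=1: 80 = 2·3^3 + 2·3^2 + 2·3 + 2 (b=3); 3→4: 2·4^4 + 2·4^2 + 2·4 + 2 = 554; 554−1 = 553
i=2: 553 = 2·4^4 + 2·4^2 + 2·4 + 1 (b=4); 4→5: 2·5^5 + 2·5^2 + 2·5 + 1 = 6311; 6311−1 = 6310
i=3: 6310 = 2·5^5 + 2·5^2 + 2·5 (b=5); 5→6: 2·6^6 + 2·6^2 + 2·6 = 93396; 93396−1 = 93395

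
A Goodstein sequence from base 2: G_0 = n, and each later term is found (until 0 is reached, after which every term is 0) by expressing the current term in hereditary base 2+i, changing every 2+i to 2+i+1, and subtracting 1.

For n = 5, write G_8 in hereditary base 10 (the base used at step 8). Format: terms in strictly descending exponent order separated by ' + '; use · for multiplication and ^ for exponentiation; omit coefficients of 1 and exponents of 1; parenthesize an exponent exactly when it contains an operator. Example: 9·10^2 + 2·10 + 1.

3·10^3 + 3·10^2 + 2·10 + 5

G_0=5  [base 2] 2^2 + 1  →[2↦3]→  3^3 + 1 = 28  −1 ⇒ G_1=27
G_1=27  [base 3] 3^3  →[3↦4]→  4^4 = 256  −1 ⇒ G_2=255
G_2=255  [base 4] 3·4^3 + 3·4^2 + 3·4 + 3  →[4↦5]→  3·5^3 + 3·5^2 + 3·5 + 3 = 468  −1 ⇒ G_3=467
G_3=467  [base 5] 3·5^3 + 3·5^2 + 3·5 + 2  →[5↦6]→  3·6^3 + 3·6^2 + 3·6 + 2 = 776  −1 ⇒ G_4=775
G_4=775  [base 6] 3·6^3 + 3·6^2 + 3·6 + 1  →[6↦7]→  3·7^3 + 3·7^2 + 3·7 + 1 = 1198  −1 ⇒ G_5=1197
G_5=1197  [base 7] 3·7^3 + 3·7^2 + 3·7  →[7↦8]→  3·8^3 + 3·8^2 + 3·8 = 1752  −1 ⇒ G_6=1751
G_6=1751  [base 8] 3·8^3 + 3·8^2 + 2·8 + 7  →[8↦9]→  3·9^3 + 3·9^2 + 2·9 + 7 = 2455  −1 ⇒ G_7=2454
G_7=2454  [base 9] 3·9^3 + 3·9^2 + 2·9 + 6  →[9↦10]→  3·10^3 + 3·10^2 + 2·10 + 6 = 3326  −1 ⇒ G_8=3325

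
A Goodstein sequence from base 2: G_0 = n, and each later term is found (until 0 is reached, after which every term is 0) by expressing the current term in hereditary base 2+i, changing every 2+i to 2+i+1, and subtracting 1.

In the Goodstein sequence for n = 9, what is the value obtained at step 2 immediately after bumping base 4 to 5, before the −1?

G_0 = 9. HB_2(9) = 2^(2 + 1) + 1. Bump = 82. G_1 = 81.
G_1 = 81. HB_3(81) = 3^(3 + 1). Bump = 1024. G_2 = 1023.
G_2 = 1023. HB_4(1023) = 3·4^4 + 3·4^3 + 3·4^2 + 3·4 + 3. Bump = 9843. G_3 = 9842.

9843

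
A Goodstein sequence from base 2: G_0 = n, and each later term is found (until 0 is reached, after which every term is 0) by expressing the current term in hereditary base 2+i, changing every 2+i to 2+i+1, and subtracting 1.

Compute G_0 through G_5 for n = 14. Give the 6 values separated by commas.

14, 110, 1281, 18750, 326591, 5862840

[0] 14 ≡ 2^(2 + 1) + 2^2 + 2 (base 2). Lift 3: 111. −1: 110.
[1] 110 ≡ 3^(3 + 1) + 3^3 + 2 (base 3). Lift 4: 1282. −1: 1281.
[2] 1281 ≡ 4^(4 + 1) + 4^4 + 1 (base 4). Lift 5: 18751. −1: 18750.
[3] 18750 ≡ 5^(5 + 1) + 5^5 (base 5). Lift 6: 326592. −1: 326591.
[4] 326591 ≡ 6^(6 + 1) + 5·6^5 + 5·6^4 + 5·6^3 + 5·6^2 + 5·6 + 5 (base 6). Lift 7: 5862841. −1: 5862840.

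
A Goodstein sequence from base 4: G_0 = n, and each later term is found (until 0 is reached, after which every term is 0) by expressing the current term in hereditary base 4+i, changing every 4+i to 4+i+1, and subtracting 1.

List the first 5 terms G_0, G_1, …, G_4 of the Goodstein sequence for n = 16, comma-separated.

G_0 = 16. HB_4(16) = 4^2. Bump = 25. G_1 = 24.
G_1 = 24. HB_5(24) = 4·5 + 4. Bump = 28. G_2 = 27.
G_2 = 27. HB_6(27) = 4·6 + 3. Bump = 31. G_3 = 30.
G_3 = 30. HB_7(30) = 4·7 + 2. Bump = 34. G_4 = 33.

16, 24, 27, 30, 33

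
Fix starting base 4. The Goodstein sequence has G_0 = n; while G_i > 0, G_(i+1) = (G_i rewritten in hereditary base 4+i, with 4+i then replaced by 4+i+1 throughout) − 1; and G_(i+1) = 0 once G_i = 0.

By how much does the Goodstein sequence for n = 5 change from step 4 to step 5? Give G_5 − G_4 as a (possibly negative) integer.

G_0 = 5. HB_4(5) = 4 + 1. Bump = 6. G_1 = 5.
G_1 = 5. HB_5(5) = 5. Bump = 6. G_2 = 5.
G_2 = 5. HB_6(5) = 5. Bump = 5. G_3 = 4.
G_3 = 4. HB_7(4) = 4. Bump = 4. G_4 = 3.
G_4 = 3. HB_8(3) = 3. Bump = 3. G_5 = 2.

-1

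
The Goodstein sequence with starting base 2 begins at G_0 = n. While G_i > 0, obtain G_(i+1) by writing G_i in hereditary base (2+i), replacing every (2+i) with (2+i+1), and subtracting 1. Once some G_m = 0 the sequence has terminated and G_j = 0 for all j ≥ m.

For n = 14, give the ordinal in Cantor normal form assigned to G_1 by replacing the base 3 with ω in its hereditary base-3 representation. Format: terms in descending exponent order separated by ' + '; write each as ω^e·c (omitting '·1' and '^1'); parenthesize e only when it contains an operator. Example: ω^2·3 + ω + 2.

base 2: 14 = 2^(2 + 1) + 2^2 + 2; at 3: 3^(3 + 1) + 3^3 + 3 = 111; next = 110
base 3: 110 = 3^(3 + 1) + 3^3 + 2; at 4: 4^(4 + 1) + 4^4 + 2 = 1282; next = 1281

ω^(ω + 1) + ω^ω + 2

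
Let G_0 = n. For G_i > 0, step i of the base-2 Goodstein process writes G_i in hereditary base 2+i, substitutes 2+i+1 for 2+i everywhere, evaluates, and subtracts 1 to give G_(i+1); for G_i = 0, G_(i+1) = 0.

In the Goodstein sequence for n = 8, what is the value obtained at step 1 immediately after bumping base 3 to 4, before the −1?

554

G_0=8  [base 2] 2^(2 + 1)  →[2↦3]→  3^(3 + 1) = 81  −1 ⇒ G_1=80
G_1=80  [base 3] 2·3^3 + 2·3^2 + 2·3 + 2  →[3↦4]→  2·4^4 + 2·4^2 + 2·4 + 2 = 554  −1 ⇒ G_2=553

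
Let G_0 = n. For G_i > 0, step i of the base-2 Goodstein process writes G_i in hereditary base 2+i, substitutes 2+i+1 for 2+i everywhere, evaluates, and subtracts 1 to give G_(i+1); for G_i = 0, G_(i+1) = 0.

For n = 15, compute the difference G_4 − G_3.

307841

[0] 15 ≡ 2^(2 + 1) + 2^2 + 2 + 1 (base 2). Lift 3: 112. −1: 111.
[1] 111 ≡ 3^(3 + 1) + 3^3 + 3 (base 3). Lift 4: 1284. −1: 1283.
[2] 1283 ≡ 4^(4 + 1) + 4^4 + 3 (base 4). Lift 5: 18753. −1: 18752.
[3] 18752 ≡ 5^(5 + 1) + 5^5 + 2 (base 5). Lift 6: 326594. −1: 326593.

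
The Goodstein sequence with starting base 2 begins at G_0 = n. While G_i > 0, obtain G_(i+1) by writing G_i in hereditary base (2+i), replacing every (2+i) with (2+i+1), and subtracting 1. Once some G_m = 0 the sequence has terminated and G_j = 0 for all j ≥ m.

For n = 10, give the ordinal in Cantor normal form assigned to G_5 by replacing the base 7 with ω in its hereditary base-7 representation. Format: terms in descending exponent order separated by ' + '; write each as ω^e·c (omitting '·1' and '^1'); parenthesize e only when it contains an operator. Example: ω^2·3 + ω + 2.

[0] 10 ≡ 2^(2 + 1) + 2 (base 2). Lift 3: 84. −1: 83.
[1] 83 ≡ 3^(3 + 1) + 2 (base 3). Lift 4: 1026. −1: 1025.
[2] 1025 ≡ 4^(4 + 1) + 1 (base 4). Lift 5: 15626. −1: 15625.
[3] 15625 ≡ 5^(5 + 1) (base 5). Lift 6: 279936. −1: 279935.
[4] 279935 ≡ 5·6^6 + 5·6^5 + 5·6^4 + 5·6^3 + 5·6^2 + 5·6 + 5 (base 6). Lift 7: 4215755. −1: 4215754.
[5] 4215754 ≡ 5·7^7 + 5·7^5 + 5·7^4 + 5·7^3 + 5·7^2 + 5·7 + 4 (base 7). Lift 8: 84073324. −1: 84073323.

ω^ω·5 + ω^5·5 + ω^4·5 + ω^3·5 + ω^2·5 + ω·5 + 4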